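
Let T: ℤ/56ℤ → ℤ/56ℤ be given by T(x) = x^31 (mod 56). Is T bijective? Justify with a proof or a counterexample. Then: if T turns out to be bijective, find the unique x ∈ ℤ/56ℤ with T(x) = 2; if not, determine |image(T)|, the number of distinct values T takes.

35

T(0) = 0^31 = 0.
T(14): Repeated squaring mod 56: 14^1 ≡ 14, 14^2 ≡ 14² = 196 ≡ 28, 14^4 ≡ 28² = 784 ≡ 0, 14^8 ≡ 0² = 0, 14^16 ≡ 0² = 0. Since 31 = 16 + 8 + 4 + 2 + 1, 14^31 ≡ 0·0·0·28·14: 0·0 = 0, then 0·0 = 0, then 0·28 = 0, then 0·14 = 0. So 14^31 ≡ 0 (mod 56).
So T(0) = T(14) = 0 while 0 ≠ 14, therefore T is not injective, hence not bijective.
Since T is not bijective, we determine |image(T)|. Computing x^31 mod 56 for each x (by repeated squaring, reducing mod 56 at every step), the values T(0), T(1), …, T(55) are: 0, 1, 16, 3, 32, 5, 48, 7, 8, 9, 24, 11, 40, 13, 0, 15, 16, 17, 32, 19, 48, 21, 8, 23, 24, 25, 40, 27, 0, 29, 16, 31, 32, 33, 48, 35, 8, 37, 24, 39, 40, 41, 0, 43, 16, 45, 32, 47, 48, 49, 8, 51, 24, 53, 40, 55.
The distinct values are {0, 1, 3, 5, 7, 8, 9, 11, 13, 15, 16, 17, 19, 21, 23, 24, 25, 27, 29, 31, 32, 33, 35, 37, 39, 40, 41, 43, 45, 47, 48, 49, 51, 53, 55}; there are 35 of them.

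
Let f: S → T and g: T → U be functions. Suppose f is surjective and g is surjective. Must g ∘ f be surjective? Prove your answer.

Let c ∈ U. Since g is surjective, there is b ∈ T with g(b) = c. Since f is surjective, there is a ∈ S with f(a) = b.
Then (g ∘ f)(a) = g(b) = c. Hence g ∘ f is surjective.

surjective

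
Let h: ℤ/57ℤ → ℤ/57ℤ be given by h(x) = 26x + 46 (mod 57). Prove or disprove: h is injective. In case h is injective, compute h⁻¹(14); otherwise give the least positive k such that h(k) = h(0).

47

By definition, h is injective when h(s) = h(t) forces s = t.
If h(s) = h(t), then 26s ≡ 26t (mod 57). Because gcd(26, 57) = 1, we may cancel 26 to get s ≡ t (mod 57).
Thus h is injective.
We now compute 26⁻¹ mod 57 explicitly. Euclid's algorithm: 57 = 2·26 + 5, 26 = 5·5 + 1; back-substituting gives 1 = 11·26 − 5·57, so 26⁻¹ ≡ 11 (mod 57).
Since h is injective, we compute h⁻¹(14): solve 26x + 46 ≡ 14 (mod 57), i.e. 26x ≡ 25 (mod 57).
Multiplying by 26⁻¹ = 11 gives x ≡ 11·25 = 275 = 4·57 + 47 ≡ 47 (mod 57).
Check: h(47) = 26·47 + 46 = 1268 = 22·57 + 14 ≡ 14 (mod 57).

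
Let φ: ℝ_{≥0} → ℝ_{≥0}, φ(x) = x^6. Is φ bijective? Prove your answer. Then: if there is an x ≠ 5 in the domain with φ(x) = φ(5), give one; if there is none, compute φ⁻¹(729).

On ℝ_{≥0}, x ↦ x^6 is strictly increasing (injective) and for any y ∈ ℝ_{≥0} the 6th root y^{1/6} lies in ℝ_{≥0} (surjective). So φ is bijective.
Since x ↦ x^6 is strictly increasing on ℝ_{≥0}, it is injective there, so no x ≠ 5 in the domain has φ(x) = φ(5). We therefore compute φ⁻¹(729) = 729^{1/6} = 3 (indeed 3^6 = 729).

3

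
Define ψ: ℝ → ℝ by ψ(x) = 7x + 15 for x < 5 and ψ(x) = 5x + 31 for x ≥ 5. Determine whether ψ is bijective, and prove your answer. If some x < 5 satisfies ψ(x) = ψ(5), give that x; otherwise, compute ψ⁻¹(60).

Both pieces are strictly increasing (slopes 7 and 5), so each is injective on its own interval.
The left piece maps (−∞, 5) onto (−∞, 50); the right piece maps [5, ∞) onto [56, ∞).
The images leave a gap (50 has no preimage), so ψ is not surjective, hence not bijective.
Because the two images are disjoint, no x < 5 has ψ(x) = ψ(5), so we compute ψ⁻¹(60): 60 lies in [56, ∞), so solve 5x + 31 = 60: x = (60 − 31)/5 = 29/5.

29/5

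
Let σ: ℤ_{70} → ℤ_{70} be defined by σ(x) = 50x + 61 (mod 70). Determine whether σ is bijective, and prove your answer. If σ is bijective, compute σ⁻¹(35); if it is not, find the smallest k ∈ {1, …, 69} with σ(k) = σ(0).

We have gcd(50, 70) = 10 > 1. Taking x_1 = 0 and x_2 = 7: σ(0) = 61 and σ(7) = 50·7 + 61 = 411 ≡ 61 (mod 70).
So σ(0) = σ(7) while 0 ≠ 7, so σ is not injective, hence not bijective.
Since σ is not bijective, we find the least positive k with σ(k) = σ(0): this means 50k ≡ 0 (mod 70), i.e. 70 ∣ 50k. Since gcd(50, 70) = 10, dividing through by 10 this holds exactly when 7 ∣ 5k, and as gcd(5, 7) = 1, exactly when 7 ∣ k.
The smallest positive such k is 7.

7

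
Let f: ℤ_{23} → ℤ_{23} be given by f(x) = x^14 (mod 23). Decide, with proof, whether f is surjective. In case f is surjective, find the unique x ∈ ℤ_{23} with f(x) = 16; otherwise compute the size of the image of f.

12

f(11): Repeated squaring mod 23: 11^1 ≡ 11, 11^2 ≡ 11² = 121 ≡ 6, 11^4 ≡ 6² = 36 ≡ 13, 11^8 ≡ 13² = 169 ≡ 8. Since 14 = 8 + 4 + 2, 11^14 ≡ 8·13·6: 8·13 = 104 ≡ 12, then 12·6 = 72 ≡ 3. So 11^14 ≡ 3 (mod 23).
f(12): Repeated squaring mod 23: 12^1 ≡ 12, 12^2 ≡ 12² = 144 ≡ 6, 12^4 ≡ 6² = 36 ≡ 13, 12^8 ≡ 13² = 169 ≡ 8. Since 14 = 8 + 4 + 2, 12^14 ≡ 8·13·6: 8·13 = 104 ≡ 12, then 12·6 = 72 ≡ 3. So 12^14 ≡ 3 (mod 23).
So f(11) = f(12) = 3 while 11 ≠ 12, thus f is not injective.
A non-injective map from the 23-element set ℤ_{23} to itself takes at most 22 distinct values, so it cannot be surjective. Therefore f is not surjective.
Since f is not surjective, we determine |image(f)|. Computing x^14 mod 23 for each x (by repeated squaring, reducing mod 23 at every step), the values f(0), f(1), …, f(22) are: 0, 1, 8, 4, 18, 13, 9, 2, 6, 16, 12, 3, 3, 12, 16, 6, 2, 9, 13, 18, 4, 8, 1.
The distinct values are {0, 1, 2, 3, 4, 6, 8, 9, 12, 13, 16, 18}; there are 12 of them.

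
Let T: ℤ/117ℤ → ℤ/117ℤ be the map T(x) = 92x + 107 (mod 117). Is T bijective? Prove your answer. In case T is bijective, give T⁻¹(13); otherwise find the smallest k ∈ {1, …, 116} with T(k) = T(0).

88

Recall: injectivity means: for all a, b in the domain, T(a) = T(b) implies a = b.
If T(a) = T(b), then 92a ≡ 92b (mod 117). Because gcd(92, 117) = 1, we may cancel 92 to get a ≡ b (mod 117).
We now compute 92⁻¹ mod 117 explicitly. Euclid's algorithm: 117 = 1·92 + 25, 92 = 3·25 + 17, 25 = 1·17 + 8, 17 = 2·8 + 1; back-substituting gives 1 = 14·92 − 11·117, so 92⁻¹ ≡ 14 (mod 117).
Then y ↦ 14(y − 107) is a two-sided inverse to T, so every y ∈ ℤ/117ℤ has a preimage.
Hence T is bijective.
Since T is bijective, we find T⁻¹(13): we need 92x ≡ 13 − 107 ≡ 23 (mod 117). Using 92⁻¹ = 14: x ≡ 14·23 = 322 = 2·117 + 88, so x = 88.
Check: T(88) = 92·88 + 107 = 8203 = 70·117 + 13 ≡ 13 (mod 117).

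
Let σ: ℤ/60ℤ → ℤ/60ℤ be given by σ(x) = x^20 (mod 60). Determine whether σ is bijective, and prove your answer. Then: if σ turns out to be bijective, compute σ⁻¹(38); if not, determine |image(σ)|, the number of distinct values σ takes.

σ(2): Repeated squaring mod 60: 2^1 ≡ 2, 2^2 ≡ 2² = 4, 2^4 ≡ 4² = 16, 2^8 ≡ 16² = 256 ≡ 16, 2^16 ≡ 16² = 256 ≡ 16. Since 20 = 16 + 4, 2^20 ≡ 16·16: 16·16 = 256 ≡ 16. So 2^20 ≡ 16 (mod 60).
σ(4): Repeated squaring mod 60: 4^1 ≡ 4, 4^2 ≡ 4² = 16, 4^4 ≡ 16² = 256 ≡ 16, 4^8 ≡ 16² = 256 ≡ 16, 4^16 ≡ 16² = 256 ≡ 16. Since 20 = 16 + 4, 4^20 ≡ 16·16: 16·16 = 256 ≡ 16. So 4^20 ≡ 16 (mod 60).
So σ(2) = σ(4) = 16 while 2 ≠ 4, so σ is not injective, hence not bijective.
Since σ is not bijective, we determine |image(σ)|. Computing x^20 mod 60 for each x (by repeated squaring, reducing mod 60 at every step), the values σ(0), σ(1), …, σ(59) are: 0, 1, 16, 21, 16, 25, 36, 1, 16, 21, 40, 1, 36, 1, 16, 45, 16, 1, 36, 1, 40, 21, 16, 1, 36, 25, 16, 21, 16, 1, 0, 1, 16, 21, 16, 25, 36, 1, 16, 21, 40, 1, 36, 1, 16, 45, 16, 1, 36, 1, 40, 21, 16, 1, 36, 25, 16, 21, 16, 1.
The distinct values are {0, 1, 16, 21, 25, 36, 40, 45}; there are 8 of them.

8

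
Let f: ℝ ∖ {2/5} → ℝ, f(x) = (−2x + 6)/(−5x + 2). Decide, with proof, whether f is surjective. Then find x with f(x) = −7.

20/37

If f(x) = 2/5, cross-multiplying gives −5(−2x + 6) = −2(−5x + 2), which simplifies to −30 = −4 — false.  So 2/5 has no preimage and f is not surjective.
Solving f(x) = −7: cross-multiplying gives −2x + 6 = −7(−5x + 2), which rearranges to −37x = −20, so x = 20/37.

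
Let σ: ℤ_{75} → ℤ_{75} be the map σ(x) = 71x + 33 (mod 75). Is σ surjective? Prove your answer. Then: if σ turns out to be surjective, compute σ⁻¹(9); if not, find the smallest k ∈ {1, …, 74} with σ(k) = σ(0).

Since gcd(71, 75) = 1, 71 is invertible modulo 75. Euclid's algorithm: 75 = 1·71 + 4, 71 = 17·4 + 3, 4 = 1·3 + 1; back-substituting gives 1 = 56·71 − 53·75, so 71⁻¹ ≡ 56 (mod 75).
For any y ∈ ℤ_{75}, x = 56(y − 33) mod 75 satisfies σ(x) = 71·56(y − 33) + 33 ≡ y (since 71·56 ≡ 1 mod 75). So every y has a preimage.
So σ is surjective.
Since σ is surjective, we compute σ⁻¹(9): solve 71x + 33 ≡ 9 (mod 75), i.e. 71x ≡ 51 (mod 75).
Multiplying by 71⁻¹ = 56 gives x ≡ 56·51 = 2856 = 38·75 + 6 ≡ 6 (mod 75).
Check: σ(6) = 71·6 + 33 = 459 = 6·75 + 9 ≡ 9 (mod 75).

6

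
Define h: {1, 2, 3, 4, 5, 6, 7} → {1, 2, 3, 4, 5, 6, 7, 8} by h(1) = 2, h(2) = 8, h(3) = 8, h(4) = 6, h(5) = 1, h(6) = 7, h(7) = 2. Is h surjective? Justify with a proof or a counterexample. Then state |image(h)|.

No element maps to 3, so h is not surjective.
The image of h is {1, 2, 6, 7, 8}, which has 5 elements.

5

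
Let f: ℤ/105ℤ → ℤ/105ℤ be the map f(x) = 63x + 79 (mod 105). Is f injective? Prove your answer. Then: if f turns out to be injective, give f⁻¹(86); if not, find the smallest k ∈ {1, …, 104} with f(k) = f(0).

We have gcd(63, 105) = 21 > 1. Taking x_1 = 0 and x_2 = 5: f(0) = 79 and f(5) = 63·5 + 79 = 394 ≡ 79 (mod 105).
So f(0) = f(5) while 0 ≠ 5, thus f is not injective.
Since f is not injective, we find the least positive k with f(k) = f(0): this means 63k ≡ 0 (mod 105), i.e. 105 ∣ 63k. Since gcd(63, 105) = 21, dividing through by 21 this holds exactly when 5 ∣ 3k, and as gcd(3, 5) = 1, exactly when 5 ∣ k.
The smallest positive such k is 5.

5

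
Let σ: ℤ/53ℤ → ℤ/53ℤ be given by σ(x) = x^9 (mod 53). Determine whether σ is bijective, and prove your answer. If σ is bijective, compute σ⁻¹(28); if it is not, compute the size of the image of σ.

10

Since 53 is prime, the nonzero elements of ℤ/53ℤ form a cyclic group of order 52.
As gcd(9, 52) = 1, raising to the 9th power is a bijection on this group: if a^9 ≡ b^9 then (ab^{−1})^9 = 1, and the only element of order dividing gcd(9, 52) = 1 is 1, so a = b.
With σ(0) = 0 this makes σ injective on all of ℤ/53ℤ, hence bijective (finite equal-size domain and codomain). In particular σ is bijective.
Since σ is bijective, we find the preimage of 28. The inverse of x ↦ x^9 on (ℤ/53ℤ)^× is x ↦ x^29, because 9·29 = 261 = 5·52 + 1 ≡ 1 (mod 52) and x^{52} = 1 for x ≠ 0 (Fermat). So σ⁻¹(28) = 28^29 mod 53.
Repeated squaring mod 53: 28^1 ≡ 28, 28^2 ≡ 28² = 784 ≡ 42, 28^4 ≡ 42² = 1764 ≡ 15, 28^8 ≡ 15² = 225 ≡ 13, 28^16 ≡ 13² = 169 ≡ 10. Since 29 = 16 + 8 + 4 + 1, 28^29 ≡ 10·13·15·28: 10·13 = 130 ≡ 24, then 24·15 = 360 ≡ 42, then 42·28 = 1176 ≡ 10. So 28^29 ≡ 10 (mod 53).
Hence σ⁻¹(28) = 10.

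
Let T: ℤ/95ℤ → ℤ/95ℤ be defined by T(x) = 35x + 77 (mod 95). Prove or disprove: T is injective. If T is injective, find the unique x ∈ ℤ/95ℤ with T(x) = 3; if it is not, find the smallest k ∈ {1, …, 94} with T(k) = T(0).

Recall that injectivity means: for all a, b in the domain, T(a) = T(b) implies a = b.
We have gcd(35, 95) = 5 > 1. Taking a = 0 and b = 19: T(0) = 77 and T(19) = 35·19 + 77 = 742 ≡ 77 (mod 95).
So T(0) = T(19) while 0 ≠ 19, therefore T is not injective.
Since T is not injective, we find the least positive k with T(k) = T(0): this means 35k ≡ 0 (mod 95), i.e. 95 ∣ 35k. Since gcd(35, 95) = 5, dividing through by 5 this holds exactly when 19 ∣ 7k, and as gcd(7, 19) = 1, exactly when 19 ∣ k.
The smallest positive such k is 19.

19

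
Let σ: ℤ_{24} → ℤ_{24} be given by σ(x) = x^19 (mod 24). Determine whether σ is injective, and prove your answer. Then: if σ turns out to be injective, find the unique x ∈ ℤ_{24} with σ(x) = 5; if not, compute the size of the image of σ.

15

σ(0) = 0^19 = 0.
σ(6): Repeated squaring mod 24: 6^1 ≡ 6, 6^2 ≡ 6² = 36 ≡ 12, 6^4 ≡ 12² = 144 ≡ 0, 6^8 ≡ 0² = 0, 6^16 ≡ 0² = 0. Since 19 = 16 + 2 + 1, 6^19 ≡ 0·12·6: 0·12 = 0, then 0·6 = 0. So 6^19 ≡ 0 (mod 24).
So σ(0) = σ(6) = 0 while 0 ≠ 6, therefore σ is not injective.
Since σ is not injective, we determine |image(σ)|. Computing x^19 mod 24 for each x (by repeated squaring, reducing mod 24 at every step), the values σ(0), σ(1), …, σ(23) are: 0, 1, 8, 3, 16, 5, 0, 7, 8, 9, 16, 11, 0, 13, 8, 15, 16, 17, 0, 19, 8, 21, 16, 23.
The distinct values are {0, 1, 3, 5, 7, 8, 9, 11, 13, 15, 16, 17, 19, 21, 23}; there are 15 of them.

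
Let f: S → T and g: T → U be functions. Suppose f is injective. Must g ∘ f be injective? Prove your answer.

No. Take S = T = U = {0, 1, 2}, f = identity (injective), and g(x) = 0 for every x.
Then (g ∘ f)(0) = 0 = (g ∘ f)(2) with 0 ≠ 2, so g ∘ f is not injective.

not injective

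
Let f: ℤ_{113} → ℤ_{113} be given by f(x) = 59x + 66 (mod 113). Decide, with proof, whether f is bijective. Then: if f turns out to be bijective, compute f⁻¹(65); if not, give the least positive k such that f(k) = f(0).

90

Recall: f is injective when f(u) = f(v) forces u = v.
Suppose f(u) = f(v) in ℤ_{113}. Then 59u + 66 ≡ 59v + 66 (mod 113), therefore 59(u − v) ≡ 0 (mod 113).
Since gcd(59, 113) = 1, 59 is invertible modulo 113, so u − v ≡ 0 (mod 113), i.e. u = v.
We now compute 59⁻¹ mod 113 explicitly. Euclid's algorithm: 113 = 1·59 + 54, 59 = 1·54 + 5, 54 = 10·5 + 4, 5 = 1·4 + 1; back-substituting gives 1 = 23·59 − 12·113, so 59⁻¹ ≡ 23 (mod 113).
Then y ↦ 23(y − 66) is a two-sided inverse to f, so every y ∈ ℤ_{113} has a preimage.
Hence f is bijective.
Since f is bijective, we compute f⁻¹(65): solve 59x + 66 ≡ 65 (mod 113), i.e. 59x ≡ 112 (mod 113).
Multiplying by 59⁻¹ = 23 gives x ≡ 23·112 = 2576 = 22·113 + 90 ≡ 90 (mod 113).
Check: f(90) = 59·90 + 66 = 5376 = 47·113 + 65 ≡ 65 (mod 113).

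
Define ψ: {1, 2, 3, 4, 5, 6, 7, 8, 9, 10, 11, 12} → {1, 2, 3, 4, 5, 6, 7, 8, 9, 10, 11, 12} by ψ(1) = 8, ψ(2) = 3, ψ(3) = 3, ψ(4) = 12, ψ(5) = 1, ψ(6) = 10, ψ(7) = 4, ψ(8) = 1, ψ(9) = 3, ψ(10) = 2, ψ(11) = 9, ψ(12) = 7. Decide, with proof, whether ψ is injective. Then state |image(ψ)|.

9

ψ(2) = 3 = ψ(3) with 2 ≠ 3, so ψ is not injective.
The image of ψ is {1, 2, 3, 4, 7, 8, 9, 10, 12}, which has 9 elements.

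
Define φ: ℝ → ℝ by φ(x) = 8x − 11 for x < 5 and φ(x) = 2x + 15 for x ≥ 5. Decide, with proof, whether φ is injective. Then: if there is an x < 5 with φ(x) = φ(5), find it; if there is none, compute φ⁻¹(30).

9/2

Both pieces are strictly increasing (slopes 8 and 2), so each is injective on its own interval.
The left piece maps (−∞, 5) onto (−∞, 29); the right piece maps [5, ∞) onto [25, ∞).
These images overlap. In particular φ(5) = 25 (right piece), and solving 8x − 11 = 25 on the left piece gives x = 9/2 < 5.
So φ(9/2) = φ(5) with 9/2 ≠ 5, and φ is not injective. This x = 9/2 is the requested value below 5.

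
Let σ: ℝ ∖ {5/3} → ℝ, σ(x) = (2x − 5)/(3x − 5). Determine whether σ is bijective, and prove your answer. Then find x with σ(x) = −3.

If σ(x) = 2/3, cross-multiplying gives 3(2x − 5) = 2(3x − 5), which simplifies to −15 = −10 — false.  So 2/3 has no preimage and σ is not surjective.
Hence σ is not bijective.
Solving σ(x) = −3: cross-multiplying gives 2x − 5 = −3(3x − 5), which rearranges to 11x = 20, so x = 20/11.

20/11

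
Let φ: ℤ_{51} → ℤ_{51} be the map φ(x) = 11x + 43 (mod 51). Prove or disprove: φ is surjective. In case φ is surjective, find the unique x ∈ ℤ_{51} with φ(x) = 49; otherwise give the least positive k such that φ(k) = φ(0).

33

Recall that φ is surjective if every y in the codomain equals φ(x) for some x in the domain.
Since gcd(11, 51) = 1, 11 is invertible modulo 51. Euclid's algorithm: 51 = 4·11 + 7, 11 = 1·7 + 4, 7 = 1·4 + 3, 4 = 1·3 + 1; back-substituting gives 1 = 14·11 − 3·51, so 11⁻¹ ≡ 14 (mod 51).
For any y ∈ ℤ_{51}, x = 14(y − 43) mod 51 satisfies φ(x) = 11·14(y − 43) + 43 ≡ y (since 11·14 ≡ 1 mod 51). So every y has a preimage.
So φ is surjective.
Since φ is surjective, we find φ⁻¹(49): we need 11x ≡ 49 − 43 ≡ 6 (mod 51). Using 11⁻¹ = 14: x ≡ 14·6 = 84 = 1·51 + 33, so x = 33.
Check: φ(33) = 11·33 + 43 = 406 = 7·51 + 49 ≡ 49 (mod 51).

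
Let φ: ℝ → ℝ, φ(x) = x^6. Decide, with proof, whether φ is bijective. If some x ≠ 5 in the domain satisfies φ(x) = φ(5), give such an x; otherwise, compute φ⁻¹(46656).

φ(5) = 15625 = (−5)^6 = φ(−5) (since 6 is even), with 5 ≠ −5. So φ is not injective, hence not bijective.
For the follow-up, such an x exists: taking x = −5 ∈ ℝ gives φ(−5) = 15625 = φ(5) with −5 ≠ 5.

-5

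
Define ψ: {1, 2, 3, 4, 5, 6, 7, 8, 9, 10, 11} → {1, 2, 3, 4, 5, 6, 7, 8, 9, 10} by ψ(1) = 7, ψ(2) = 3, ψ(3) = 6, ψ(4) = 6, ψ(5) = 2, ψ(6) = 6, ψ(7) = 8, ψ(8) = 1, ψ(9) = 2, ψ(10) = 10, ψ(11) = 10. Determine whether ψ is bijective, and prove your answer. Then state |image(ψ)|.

7

ψ(3) = 6 = ψ(4) with 3 ≠ 4, so ψ is not injective, hence not bijective.
The image of ψ is {1, 2, 3, 6, 7, 8, 10}, which has 7 elements.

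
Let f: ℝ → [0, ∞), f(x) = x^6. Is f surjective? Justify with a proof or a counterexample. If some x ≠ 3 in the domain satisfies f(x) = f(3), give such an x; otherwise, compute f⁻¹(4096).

For any y ∈ [0, ∞), x = y^{1/6} ∈ ℝ satisfies x^6 = y, so f is surjective.
For the follow-up, such an x exists: taking x = −3 ∈ ℝ gives f(−3) = 729 = f(3) with −3 ≠ 3.

-3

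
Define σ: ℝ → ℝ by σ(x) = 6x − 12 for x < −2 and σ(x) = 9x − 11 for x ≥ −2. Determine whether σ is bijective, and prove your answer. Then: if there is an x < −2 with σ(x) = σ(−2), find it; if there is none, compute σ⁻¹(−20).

-17/6

Both pieces are strictly increasing (slopes 6 and 9), so each is injective on its own interval.
The left piece maps (−∞, −2) onto (−∞, −24); the right piece maps [−2, ∞) onto [−29, ∞).
These images overlap. In particular σ(−2) = −29 (right piece), and solving 6x − 12 = −29 on the left piece gives x = −17/6 < −2.
So σ(−17/6) = σ(−2) with −17/6 ≠ −2, and σ is not injective, hence not bijective. This x = −17/6 is the requested value below −2.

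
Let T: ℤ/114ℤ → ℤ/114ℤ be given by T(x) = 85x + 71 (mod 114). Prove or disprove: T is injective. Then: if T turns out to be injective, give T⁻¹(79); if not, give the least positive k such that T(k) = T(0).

98

If T(a) = T(b), then 85a ≡ 85b (mod 114). Because gcd(85, 114) = 1, we may cancel 85 to get a ≡ b (mod 114).
So T is injective.
We now compute 85⁻¹ mod 114 explicitly. Euclid's algorithm: 114 = 1·85 + 29, 85 = 2·29 + 27, 29 = 1·27 + 2, 27 = 13·2 + 1; back-substituting gives 1 = 55·85 − 41·114, so 85⁻¹ ≡ 55 (mod 114).
Since T is injective, we compute T⁻¹(79): solve 85x + 71 ≡ 79 (mod 114), i.e. 85x ≡ 8 (mod 114).
Multiplying by 85⁻¹ = 55 gives x ≡ 55·8 = 440 = 3·114 + 98 ≡ 98 (mod 114).
Check: T(98) = 85·98 + 71 = 8401 = 73·114 + 79 ≡ 79 (mod 114).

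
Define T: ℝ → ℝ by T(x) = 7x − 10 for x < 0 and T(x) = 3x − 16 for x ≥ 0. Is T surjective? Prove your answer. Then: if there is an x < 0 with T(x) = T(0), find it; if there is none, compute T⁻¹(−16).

Both pieces are strictly increasing (slopes 7 and 3), so each is injective on its own interval.
The left piece maps (−∞, 0) onto (−∞, −10); the right piece maps [0, ∞) onto [−16, ∞).
The union (−∞, −10) ∪ [−16, ∞) covers ℝ, so T is surjective.
For the follow-up: the images overlap, so an x < 0 with T(x) = T(0) exists. T(0) = −16; solving 7x − 10 = −16 for x < 0 gives x = (−16 + 10)/7 = −6/7.

-6/7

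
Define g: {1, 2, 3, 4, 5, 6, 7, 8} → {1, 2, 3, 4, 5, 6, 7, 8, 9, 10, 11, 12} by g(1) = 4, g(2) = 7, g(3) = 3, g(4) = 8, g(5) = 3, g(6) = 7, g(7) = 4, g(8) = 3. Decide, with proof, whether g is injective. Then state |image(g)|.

4

g(3) = 3 = g(5) with 3 ≠ 5, so g is not injective.
The image of g is {3, 4, 7, 8}, which has 4 elements.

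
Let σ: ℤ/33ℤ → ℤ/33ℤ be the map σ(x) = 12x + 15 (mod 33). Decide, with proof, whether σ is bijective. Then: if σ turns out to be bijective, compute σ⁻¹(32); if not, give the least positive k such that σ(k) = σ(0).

We have gcd(12, 33) = 3 > 1. Taking a = 0 and b = 11: σ(0) = 15 and σ(11) = 12·11 + 15 = 147 ≡ 15 (mod 33).
So σ(0) = σ(11) while 0 ≠ 11, thus σ is not injective, hence not bijective.
Since σ is not bijective, we find the least positive k with σ(k) = σ(0): this means 12k ≡ 0 (mod 33), i.e. 33 ∣ 12k. Since gcd(12, 33) = 3, dividing through by 3 this holds exactly when 11 ∣ 4k, and as gcd(4, 11) = 1, exactly when 11 ∣ k.
The smallest positive such k is 11.

11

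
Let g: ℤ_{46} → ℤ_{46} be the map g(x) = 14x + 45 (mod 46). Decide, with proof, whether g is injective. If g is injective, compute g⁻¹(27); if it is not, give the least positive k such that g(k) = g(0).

23

We have gcd(14, 46) = 2 > 1. Taking s = 0 and t = 23: g(0) = 45 and g(23) = 14·23 + 45 = 367 ≡ 45 (mod 46).
So g(0) = g(23) while 0 ≠ 23, so g is not injective.
Since g is not injective, we find the least positive k with g(k) = g(0): this means 14k ≡ 0 (mod 46), i.e. 46 ∣ 14k. Since gcd(14, 46) = 2, dividing through by 2 this holds exactly when 23 ∣ 7k, and as gcd(7, 23) = 1, exactly when 23 ∣ k.
The smallest positive such k is 23.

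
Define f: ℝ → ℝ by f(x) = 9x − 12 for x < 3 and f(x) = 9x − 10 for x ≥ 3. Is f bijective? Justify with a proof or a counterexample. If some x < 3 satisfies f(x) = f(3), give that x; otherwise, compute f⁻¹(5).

17/9

Both pieces are strictly increasing (slopes 9 and 9), so each is injective on its own interval.
The left piece maps (−∞, 3) onto (−∞, 15); the right piece maps [3, ∞) onto [17, ∞).
The images leave a gap (15 has no preimage), so f is not surjective, hence not bijective.
Because the two images are disjoint, no x < 3 has f(x) = f(3), so we compute f⁻¹(5): 5 lies in (−∞, 15), so solve 9x − 12 = 5: x = (5 + 12)/9 = 17/9.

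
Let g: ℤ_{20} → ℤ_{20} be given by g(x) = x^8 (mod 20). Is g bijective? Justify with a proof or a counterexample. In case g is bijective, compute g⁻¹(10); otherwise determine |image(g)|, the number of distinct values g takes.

4

g(1) = 1^8 = 1.
g(3): Repeated squaring mod 20: 3^1 ≡ 3, 3^2 ≡ 3² = 9, 3^4 ≡ 9² = 81 ≡ 1, 3^8 ≡ 1² = 1. So 3^8 ≡ 1 (mod 20).
So g(1) = g(3) = 1 while 1 ≠ 3, hence g is not injective, hence not bijective.
Since g is not bijective, we determine |image(g)|. Computing x^8 mod 20 for each x (by repeated squaring, reducing mod 20 at every step), the values g(0), g(1), …, g(19) are: 0, 1, 16, 1, 16, 5, 16, 1, 16, 1, 0, 1, 16, 1, 16, 5, 16, 1, 16, 1.
The distinct values are {0, 1, 5, 16}; there are 4 of them.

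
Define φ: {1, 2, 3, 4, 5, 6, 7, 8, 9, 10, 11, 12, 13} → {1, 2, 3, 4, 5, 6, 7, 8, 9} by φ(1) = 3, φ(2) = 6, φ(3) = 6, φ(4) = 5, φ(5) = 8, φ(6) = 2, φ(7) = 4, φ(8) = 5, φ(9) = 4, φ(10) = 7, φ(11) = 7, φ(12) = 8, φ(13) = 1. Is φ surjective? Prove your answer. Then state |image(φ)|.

No element maps to 9, so φ is not surjective.
The image of φ is {1, 2, 3, 4, 5, 6, 7, 8}, which has 8 elements.

8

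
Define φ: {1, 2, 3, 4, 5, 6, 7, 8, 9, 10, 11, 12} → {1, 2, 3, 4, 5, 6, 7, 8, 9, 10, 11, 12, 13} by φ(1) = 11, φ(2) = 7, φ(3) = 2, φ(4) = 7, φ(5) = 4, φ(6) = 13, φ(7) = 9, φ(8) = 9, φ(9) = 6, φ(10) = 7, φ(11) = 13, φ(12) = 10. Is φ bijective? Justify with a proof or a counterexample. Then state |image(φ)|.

8

φ(2) = 7 = φ(4) with 2 ≠ 4, so φ is not injective, hence not bijective.
The image of φ is {2, 4, 6, 7, 9, 10, 11, 13}, which has 8 elements.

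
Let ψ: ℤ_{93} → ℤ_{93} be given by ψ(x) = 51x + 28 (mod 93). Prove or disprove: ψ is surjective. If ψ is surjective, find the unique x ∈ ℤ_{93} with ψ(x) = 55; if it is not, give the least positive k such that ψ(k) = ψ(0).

Since gcd(51, 93) = 3, we have 51x ≡ 0 (mod 3) for all x, so ψ(x) ≡ 1 (mod 3).
But 0 ≢ 1 (mod 3), so 0 ∈ ℤ_{93} has no preimage. Therefore ψ is not surjective.
Since ψ is not surjective, we find the least positive k with ψ(k) = ψ(0): this means 51k ≡ 0 (mod 93), i.e. 93 ∣ 51k. Since gcd(51, 93) = 3, dividing through by 3 this holds exactly when 31 ∣ 17k, and as gcd(17, 31) = 1, exactly when 31 ∣ k.
The smallest positive such k is 31.

31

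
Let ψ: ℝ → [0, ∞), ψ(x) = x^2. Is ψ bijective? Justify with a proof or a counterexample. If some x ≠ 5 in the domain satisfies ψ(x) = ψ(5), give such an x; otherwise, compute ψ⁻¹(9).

-5

ψ(5) = 25 = (−5)^2 = ψ(−5) (since 2 is even), with 5 ≠ −5. So ψ is not injective, hence not bijective.
For the follow-up, such an x exists: taking x = −5 ∈ ℝ gives ψ(−5) = 25 = ψ(5) with −5 ≠ 5.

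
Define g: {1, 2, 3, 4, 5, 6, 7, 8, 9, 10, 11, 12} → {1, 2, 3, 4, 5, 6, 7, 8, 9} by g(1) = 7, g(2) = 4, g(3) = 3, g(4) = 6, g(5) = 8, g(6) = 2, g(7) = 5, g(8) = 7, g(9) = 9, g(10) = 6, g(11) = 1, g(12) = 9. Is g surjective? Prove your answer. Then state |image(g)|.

Every element of the codomain has a preimage: 1 = g(11), 2 = g(6), 3 = g(3), 4 = g(2), 5 = g(7), 6 = g(4), 7 = g(1), 8 = g(5), 9 = g(9).
So g is surjective.
The image of g is {1, 2, 3, 4, 5, 6, 7, 8, 9}, which has 9 elements.

9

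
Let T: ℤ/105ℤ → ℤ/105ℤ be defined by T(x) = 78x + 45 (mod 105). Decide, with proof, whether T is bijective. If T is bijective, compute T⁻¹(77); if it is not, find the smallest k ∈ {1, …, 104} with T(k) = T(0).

35

By definition, T is injective when T(a) = T(b) forces a = b.
We have gcd(78, 105) = 3 > 1. Taking a = 0 and b = 35: T(0) = 45 and T(35) = 78·35 + 45 = 2775 ≡ 45 (mod 105).
So T(0) = T(35) while 0 ≠ 35, hence T is not injective, hence not bijective.
Since T is not bijective, we find the least positive k with T(k) = T(0): this means 78k ≡ 0 (mod 105), i.e. 105 ∣ 78k. Since gcd(78, 105) = 3, dividing through by 3 this holds exactly when 35 ∣ 26k, and as gcd(26, 35) = 1, exactly when 35 ∣ k.
The smallest positive such k is 35.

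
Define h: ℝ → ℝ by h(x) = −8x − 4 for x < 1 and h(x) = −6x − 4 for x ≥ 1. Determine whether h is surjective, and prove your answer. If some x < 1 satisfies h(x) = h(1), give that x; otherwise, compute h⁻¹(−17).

3/4

Both pieces are strictly decreasing (slopes −8 and −6), so each is injective on its own interval.
The left piece maps (−∞, 1) onto (−12, ∞); the right piece maps [1, ∞) onto (−∞, −10].
The union (−12, ∞) ∪ (−∞, −10] covers ℝ, so h is surjective.
For the follow-up: the images overlap, so an x < 1 with h(x) = h(1) exists. h(1) = −10; solving −8x − 4 = −10 for x < 1 gives x = (−10 + 4)/(−8) = 3/4.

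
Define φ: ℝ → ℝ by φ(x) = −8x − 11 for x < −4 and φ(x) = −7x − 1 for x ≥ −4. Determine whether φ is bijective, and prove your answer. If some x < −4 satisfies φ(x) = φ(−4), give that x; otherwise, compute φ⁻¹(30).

Both pieces are strictly decreasing (slopes −8 and −7), so each is injective on its own interval.
The left piece maps (−∞, −4) onto (21, ∞); the right piece maps [−4, ∞) onto (−∞, 27].
These images overlap. In particular φ(−4) = 27 (right piece), and solving −8x − 11 = 27 on the left piece gives x = −19/4 < −4.
So φ(−19/4) = φ(−4) with −19/4 ≠ −4, and φ is not injective, hence not bijective. This x = −19/4 is the requested value below −4.

-19/4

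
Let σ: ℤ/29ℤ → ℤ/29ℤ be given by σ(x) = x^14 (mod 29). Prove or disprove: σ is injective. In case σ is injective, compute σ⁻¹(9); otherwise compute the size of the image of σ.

3

σ(2): Repeated squaring mod 29: 2^1 ≡ 2, 2^2 ≡ 2² = 4, 2^4 ≡ 4² = 16, 2^8 ≡ 16² = 256 ≡ 24. Since 14 = 8 + 4 + 2, 2^14 ≡ 24·16·4: 24·16 = 384 ≡ 7, then 7·4 = 28. So 2^14 ≡ 28 (mod 29).
σ(3): Repeated squaring mod 29: 3^1 ≡ 3, 3^2 ≡ 3² = 9, 3^4 ≡ 9² = 81 ≡ 23, 3^8 ≡ 23² = 529 ≡ 7. Since 14 = 8 + 4 + 2, 3^14 ≡ 7·23·9: 7·23 = 161 ≡ 16, then 16·9 = 144 ≡ 28. So 3^14 ≡ 28 (mod 29).
So σ(2) = σ(3) = 28 while 2 ≠ 3, therefore σ is not injective.
Since σ is not injective, we determine |image(σ)|. Computing x^14 mod 29 for each x (by repeated squaring, reducing mod 29 at every step), the values σ(0), σ(1), …, σ(28) are: 0, 1, 28, 28, 1, 1, 1, 1, 28, 1, 28, 28, 28, 1, 28, 28, 1, 28, 28, 28, 1, 28, 1, 1, 1, 1, 28, 28, 1.
The distinct values are {0, 1, 28}; there are 3 of them.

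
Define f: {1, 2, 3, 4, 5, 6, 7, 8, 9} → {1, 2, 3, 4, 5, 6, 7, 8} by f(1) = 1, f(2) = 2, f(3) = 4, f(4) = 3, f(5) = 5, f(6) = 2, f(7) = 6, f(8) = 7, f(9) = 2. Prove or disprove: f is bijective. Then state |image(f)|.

7

f(2) = 2 = f(6) with 2 ≠ 6, so f is not injective, hence not bijective.
The image of f is {1, 2, 3, 4, 5, 6, 7}, which has 7 elements.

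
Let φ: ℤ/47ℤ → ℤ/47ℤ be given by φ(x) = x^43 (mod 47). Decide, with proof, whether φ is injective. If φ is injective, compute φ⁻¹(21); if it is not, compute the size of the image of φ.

32

Since 47 is prime, the nonzero elements of ℤ/47ℤ form a cyclic group of order 46.
As gcd(43, 46) = 1, raising to the 43rd power is a bijection on this group: if u^43 ≡ v^43 then (uv^{−1})^43 = 1, and the only element of order dividing gcd(43, 46) = 1 is 1, so u = v.
With φ(0) = 0 this makes φ injective on all of ℤ/47ℤ, hence bijective (finite equal-size domain and codomain). In particular φ is injective.
Since φ is injective, we find the preimage of 21. The inverse of x ↦ x^43 on (ℤ/47ℤ)^× is x ↦ x^15, because 43·15 = 645 = 14·46 + 1 ≡ 1 (mod 46) and x^{46} = 1 for x ≠ 0 (Fermat). So φ⁻¹(21) = 21^15 mod 47.
Repeated squaring mod 47: 21^1 ≡ 21, 21^2 ≡ 21² = 441 ≡ 18, 21^4 ≡ 18² = 324 ≡ 42, 21^8 ≡ 42² = 1764 ≡ 25. Since 15 = 8 + 4 + 2 + 1, 21^15 ≡ 25·42·18·21: 25·42 = 1050 ≡ 16, then 16·18 = 288 ≡ 6, then 6·21 = 126 ≡ 32. So 21^15 ≡ 32 (mod 47).
Hence φ⁻¹(21) = 32.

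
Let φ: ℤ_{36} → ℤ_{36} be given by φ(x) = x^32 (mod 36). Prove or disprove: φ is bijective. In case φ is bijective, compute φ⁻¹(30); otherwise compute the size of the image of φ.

φ(0) = 0^32 = 0.
φ(6): Repeated squaring mod 36: 6^1 ≡ 6, 6^2 ≡ 6² = 36 ≡ 0, 6^4 ≡ 0² = 0, 6^8 ≡ 0² = 0, 6^16 ≡ 0² = 0, 6^32 ≡ 0² = 0. So 6^32 ≡ 0 (mod 36).
So φ(0) = φ(6) = 0 while 0 ≠ 6, so φ is not injective, hence not bijective.
Since φ is not bijective, we determine |image(φ)|. Computing x^32 mod 36 for each x (by repeated squaring, reducing mod 36 at every step), the values φ(0), φ(1), …, φ(35) are: 0, 1, 4, 9, 16, 25, 0, 13, 28, 9, 28, 13, 0, 25, 16, 9, 4, 1, 0, 1, 4, 9, 16, 25, 0, 13, 28, 9, 28, 13, 0, 25, 16, 9, 4, 1.
The distinct values are {0, 1, 4, 9, 13, 16, 25, 28}; there are 8 of them.

8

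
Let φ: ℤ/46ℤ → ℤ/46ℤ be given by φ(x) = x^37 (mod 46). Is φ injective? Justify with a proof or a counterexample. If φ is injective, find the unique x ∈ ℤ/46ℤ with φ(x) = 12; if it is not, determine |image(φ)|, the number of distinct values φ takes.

26

Computing x^37 mod 46 for each x (by repeated squaring, reducing mod 46 at every step), the values φ(0), φ(1), …, φ(45) are: 0, 1, 16, 35, 26, 19, 8, 37, 2, 29, 28, 33, 36, 41, 40, 21, 32, 15, 4, 43, 34, 7, 22, 23, 24, 39, 12, 3, 42, 31, 14, 25, 6, 5, 10, 13, 18, 17, 44, 9, 38, 27, 20, 11, 30, 45.
Every element of ℤ/46ℤ appears exactly once in this list, so φ is a bijection, and in particular injective.
Since φ is injective, we read off the preimage of 12 from the same table: φ(26) = 12, so φ⁻¹(12) = 26.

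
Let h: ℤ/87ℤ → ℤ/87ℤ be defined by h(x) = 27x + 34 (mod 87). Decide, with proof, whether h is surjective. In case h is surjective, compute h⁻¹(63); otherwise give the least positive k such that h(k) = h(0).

29

Since gcd(27, 87) = 3, we have 27x ≡ 0 (mod 3) for all x, so h(x) ≡ 1 (mod 3).
But 0 ≢ 1 (mod 3), so 0 ∈ ℤ/87ℤ has no preimage. Hence h is not surjective.
Since h is not surjective, we find the least positive k with h(k) = h(0): this means 27k ≡ 0 (mod 87), i.e. 87 ∣ 27k. Since gcd(27, 87) = 3, dividing through by 3 this holds exactly when 29 ∣ 9k, and as gcd(9, 29) = 1, exactly when 29 ∣ k.
The smallest positive such k is 29.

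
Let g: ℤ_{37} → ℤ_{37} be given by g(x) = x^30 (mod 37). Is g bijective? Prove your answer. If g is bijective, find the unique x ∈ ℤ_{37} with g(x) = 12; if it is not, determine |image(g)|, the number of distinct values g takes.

7

g(3): Repeated squaring mod 37: 3^1 ≡ 3, 3^2 ≡ 3² = 9, 3^4 ≡ 9² = 81 ≡ 7, 3^8 ≡ 7² = 49 ≡ 12, 3^16 ≡ 12² = 144 ≡ 33. Since 30 = 16 + 8 + 4 + 2, 3^30 ≡ 33·12·7·9: 33·12 = 396 ≡ 26, then 26·7 = 182 ≡ 34, then 34·9 = 306 ≡ 10. So 3^30 ≡ 10 (mod 37).
g(4): Repeated squaring mod 37: 4^1 ≡ 4, 4^2 ≡ 4² = 16, 4^4 ≡ 16² = 256 ≡ 34, 4^8 ≡ 34² = 1156 ≡ 9, 4^16 ≡ 9² = 81 ≡ 7. Since 30 = 16 + 8 + 4 + 2, 4^30 ≡ 7·9·34·16: 7·9 = 63 ≡ 26, then 26·34 = 884 ≡ 33, then 33·16 = 528 ≡ 10. So 4^30 ≡ 10 (mod 37).
So g(3) = g(4) = 10 while 3 ≠ 4, therefore g is not injective, hence not bijective.
Since g is not bijective, we determine |image(g)|. Computing x^30 mod 37 for each x (by repeated squaring, reducing mod 37 at every step), the values g(0), g(1), …, g(36) are: 0, 1, 11, 10, 10, 27, 36, 10, 36, 26, 1, 1, 26, 27, 36, 11, 26, 11, 27, 27, 11, 26, 11, 36, 27, 26, 1, 1, 26, 36, 10, 36, 27, 10, 10, 11, 1.
The distinct values are {0, 1, 10, 11, 26, 27, 36}; there are 7 of them.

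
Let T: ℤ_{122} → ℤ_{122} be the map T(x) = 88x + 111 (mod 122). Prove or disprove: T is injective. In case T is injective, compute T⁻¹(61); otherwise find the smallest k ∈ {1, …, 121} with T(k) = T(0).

61

Recall that T is injective when T(x_1) = T(x_2) forces x_1 = x_2.
We have gcd(88, 122) = 2 > 1. Taking x_1 = 0 and x_2 = 61: T(0) = 111 and T(61) = 88·61 + 111 = 5479 ≡ 111 (mod 122).
So T(0) = T(61) while 0 ≠ 61, thus T is not injective.
Since T is not injective, we find the least positive k with T(k) = T(0): this means 88k ≡ 0 (mod 122), i.e. 122 ∣ 88k. Since gcd(88, 122) = 2, dividing through by 2 this holds exactly when 61 ∣ 44k, and as gcd(44, 61) = 1, exactly when 61 ∣ k.
The smallest positive such k is 61.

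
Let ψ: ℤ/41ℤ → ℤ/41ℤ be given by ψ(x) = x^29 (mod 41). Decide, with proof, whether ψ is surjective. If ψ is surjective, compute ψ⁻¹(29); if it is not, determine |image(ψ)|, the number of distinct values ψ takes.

11

Since 41 is prime, the nonzero elements of ℤ/41ℤ form a cyclic group of order 40.
As gcd(29, 40) = 1, raising to the 29th power is a bijection on this group: if a^29 ≡ b^29 then (ab^{−1})^29 = 1, and the only element of order dividing gcd(29, 40) = 1 is 1, so a = b.
With ψ(0) = 0 this makes ψ injective on all of ℤ/41ℤ, hence bijective (finite equal-size domain and codomain). In particular ψ is surjective.
Since ψ is surjective, we find the preimage of 29. The inverse of x ↦ x^29 on (ℤ/41ℤ)^× is x ↦ x^29, because 29·29 = 841 = 21·40 + 1 ≡ 1 (mod 40) and x^{40} = 1 for x ≠ 0 (Fermat). So ψ⁻¹(29) = 29^29 mod 41.
Repeated squaring mod 41: 29^1 ≡ 29, 29^2 ≡ 29² = 841 ≡ 21, 29^4 ≡ 21² = 441 ≡ 31, 29^8 ≡ 31² = 961 ≡ 18, 29^16 ≡ 18² = 324 ≡ 37. Since 29 = 16 + 8 + 4 + 1, 29^29 ≡ 37·18·31·29: 37·18 = 666 ≡ 10, then 10·31 = 310 ≡ 23, then 23·29 = 667 ≡ 11. So 29^29 ≡ 11 (mod 41).
Hence ψ⁻¹(29) = 11.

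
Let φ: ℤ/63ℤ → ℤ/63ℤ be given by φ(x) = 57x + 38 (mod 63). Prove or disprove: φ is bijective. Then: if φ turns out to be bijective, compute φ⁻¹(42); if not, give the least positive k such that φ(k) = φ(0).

21

We have gcd(57, 63) = 3 > 1. Taking s = 0 and t = 21: φ(0) = 38 and φ(21) = 57·21 + 38 = 1235 ≡ 38 (mod 63).
So φ(0) = φ(21) while 0 ≠ 21, so φ is not injective, hence not bijective.
Since φ is not bijective, we find the least positive k with φ(k) = φ(0): this means 57k ≡ 0 (mod 63), i.e. 63 ∣ 57k. Since gcd(57, 63) = 3, dividing through by 3 this holds exactly when 21 ∣ 19k, and as gcd(19, 21) = 1, exactly when 21 ∣ k.
The smallest positive such k is 21.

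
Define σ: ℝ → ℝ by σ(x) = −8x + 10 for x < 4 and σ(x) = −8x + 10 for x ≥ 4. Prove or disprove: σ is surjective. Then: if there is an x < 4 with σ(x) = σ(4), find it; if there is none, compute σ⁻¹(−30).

5

Both pieces are strictly decreasing (slopes −8 and −8), so each is injective on its own interval.
The left piece maps (−∞, 4) onto (−22, ∞); the right piece maps [4, ∞) onto (−∞, −22].
These images together cover ℝ, so σ is surjective.
Because the two images are disjoint, no x < 4 has σ(x) = σ(4), so we compute σ⁻¹(−30): −30 lies in (−∞, −22], so solve −8x + 10 = −30: x = (−30 − 10)/(−8) = 5.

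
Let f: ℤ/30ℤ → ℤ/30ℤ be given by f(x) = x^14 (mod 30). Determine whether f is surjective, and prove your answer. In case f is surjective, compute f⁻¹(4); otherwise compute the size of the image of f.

12

f(2): Repeated squaring mod 30: 2^1 ≡ 2, 2^2 ≡ 2² = 4, 2^4 ≡ 4² = 16, 2^8 ≡ 16² = 256 ≡ 16. Since 14 = 8 + 4 + 2, 2^14 ≡ 16·16·4: 16·16 = 256 ≡ 16, then 16·4 = 64 ≡ 4. So 2^14 ≡ 4 (mod 30).
f(8): Repeated squaring mod 30: 8^1 ≡ 8, 8^2 ≡ 8² = 64 ≡ 4, 8^4 ≡ 4² = 16, 8^8 ≡ 16² = 256 ≡ 16. Since 14 = 8 + 4 + 2, 8^14 ≡ 16·16·4: 16·16 = 256 ≡ 16, then 16·4 = 64 ≡ 4. So 8^14 ≡ 4 (mod 30).
So f(2) = f(8) = 4 while 2 ≠ 8, so f is not injective.
A non-injective map from the 30-element set ℤ/30ℤ to itself takes at most 29 distinct values, so it cannot be surjective. Thus f is not surjective.
Since f is not surjective, we determine |image(f)|. Computing x^14 mod 30 for each x (by repeated squaring, reducing mod 30 at every step), the values f(0), f(1), …, f(29) are: 0, 1, 4, 9, 16, 25, 6, 19, 4, 21, 10, 1, 24, 19, 16, 15, 16, 19, 24, 1, 10, 21, 4, 19, 6, 25, 16, 9, 4, 1.
The distinct values are {0, 1, 4, 6, 9, 10, 15, 16, 19, 21, 24, 25}; there are 12 of them.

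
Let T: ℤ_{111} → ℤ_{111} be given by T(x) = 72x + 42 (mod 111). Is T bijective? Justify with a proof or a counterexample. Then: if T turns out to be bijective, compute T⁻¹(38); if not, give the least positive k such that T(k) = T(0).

37

Recall: injectivity means: for all u, v in the domain, T(u) = T(v) implies u = v.
We have gcd(72, 111) = 3 > 1. Taking u = 0 and v = 37: T(0) = 42 and T(37) = 72·37 + 42 = 2706 ≡ 42 (mod 111).
So T(0) = T(37) while 0 ≠ 37, hence T is not injective, hence not bijective.
Since T is not bijective, we find the least positive k with T(k) = T(0): this means 72k ≡ 0 (mod 111), i.e. 111 ∣ 72k. Since gcd(72, 111) = 3, dividing through by 3 this holds exactly when 37 ∣ 24k, and as gcd(24, 37) = 1, exactly when 37 ∣ k.
The smallest positive such k is 37.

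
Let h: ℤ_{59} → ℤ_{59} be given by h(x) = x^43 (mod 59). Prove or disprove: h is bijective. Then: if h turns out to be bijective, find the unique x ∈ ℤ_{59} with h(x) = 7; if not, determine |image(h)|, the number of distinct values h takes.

53

Since 59 is prime, the nonzero elements of ℤ_{59} form a cyclic group of order 58.
As gcd(43, 58) = 1, raising to the 43rd power is a bijection on this group: if s^43 ≡ t^43 then (st^{−1})^43 = 1, and the only element of order dividing gcd(43, 58) = 1 is 1, so s = t.
With h(0) = 0 this makes h injective on all of ℤ_{59}, hence bijective (finite equal-size domain and codomain). In particular h is bijective.
Since h is bijective, we find the preimage of 7. The inverse of x ↦ x^43 on (ℤ_{59})^× is x ↦ x^27, because 43·27 = 1161 = 20·58 + 1 ≡ 1 (mod 58) and x^{58} = 1 for x ≠ 0 (Fermat). So h⁻¹(7) = 7^27 mod 59.
Repeated squaring mod 59: 7^1 ≡ 7, 7^2 ≡ 7² = 49, 7^4 ≡ 49² = 2401 ≡ 41, 7^8 ≡ 41² = 1681 ≡ 29, 7^16 ≡ 29² = 841 ≡ 15. Since 27 = 16 + 8 + 2 + 1, 7^27 ≡ 15·29·49·7: 15·29 = 435 ≡ 22, then 22·49 = 1078 ≡ 16, then 16·7 = 112 ≡ 53. So 7^27 ≡ 53 (mod 59).
Hence h⁻¹(7) = 53.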